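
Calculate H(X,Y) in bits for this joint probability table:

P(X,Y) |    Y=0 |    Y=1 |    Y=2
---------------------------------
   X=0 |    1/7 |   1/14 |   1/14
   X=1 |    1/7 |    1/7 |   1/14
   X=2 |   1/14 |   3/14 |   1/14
3.0391 bits

Joint entropy is H(X,Y) = -Σ_{x,y} p(x,y) log p(x,y).

Summing over all non-zero entries:
H(X,Y) = -[1/7·log_2(1/7) + 1/14·log_2(1/14) + 1/14·log_2(1/14) + 1/7·log_2(1/7) + 1/7·log_2(1/7) + 1/14·log_2(1/14) + 1/14·log_2(1/14) + 3/14·log_2(3/14) + 1/14·log_2(1/14)]
H(X,Y) = 3.0391 bits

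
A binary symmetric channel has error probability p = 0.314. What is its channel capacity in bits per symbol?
0.1023 bits

For a binary symmetric channel (BSC) with error probability p:
Capacity C = 1 - H(p) bits per symbol

where H(p) = -p log₂(p) - (1-p) log₂(1-p) is the binary entropy function.

H(0.314) = 0.8977 bits
C = 1 - 0.8977 = 0.1023 bits per symbol

This means we can reliably transmit up to 0.1023 bits of information per channel use.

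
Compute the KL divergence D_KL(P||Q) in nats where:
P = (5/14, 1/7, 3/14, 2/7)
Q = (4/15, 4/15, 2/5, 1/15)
0.2972 nats

KL divergence: D_KL(P||Q) = Σ p(x) log(p(x)/q(x))

Computing term by term:
  x=0: 5/14 × log_e[(5/14)/(4/15)] = 5/14 × 0.2921 = 0.1043
  x=1: 1/7 × log_e[(1/7)/(4/15)] = 1/7 × -0.6242 = -0.0892
  x=2: 3/14 × log_e[(3/14)/(2/5)] = 3/14 × -0.6242 = -0.1337
  x=3: 2/7 × log_e[(2/7)/(1/15)] = 2/7 × 1.4553 = 0.4158

D_KL(P||Q) = 0.2972 nats

Note: KL divergence is always non-negative and equals 0 iff P = Q.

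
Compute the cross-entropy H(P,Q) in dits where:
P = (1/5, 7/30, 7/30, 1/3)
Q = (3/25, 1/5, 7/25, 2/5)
0.6089 dits

Cross-entropy: H(P,Q) = -Σ p(x) log q(x)

Alternatively: H(P,Q) = H(P) + D_KL(P||Q)
H(P) = 0.5938 dits
D_KL(P||Q) = 0.0151 dits

H(P,Q) = 0.5938 + 0.0151 = 0.6089 dits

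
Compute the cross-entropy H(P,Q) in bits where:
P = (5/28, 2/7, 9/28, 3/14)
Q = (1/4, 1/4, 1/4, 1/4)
2.0000 bits

Cross-entropy: H(P,Q) = -Σ p(x) log q(x)

Alternatively: H(P,Q) = H(P) + D_KL(P||Q)
H(P) = 1.9628 bits
D_KL(P||Q) = 0.0372 bits

H(P,Q) = 1.9628 + 0.0372 = 2.0000 bits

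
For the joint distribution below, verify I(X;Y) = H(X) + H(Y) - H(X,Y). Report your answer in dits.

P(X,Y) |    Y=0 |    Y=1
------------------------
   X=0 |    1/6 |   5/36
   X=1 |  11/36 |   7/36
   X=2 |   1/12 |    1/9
I(X;Y) = 0.0041 dits

Mutual information has multiple equivalent forms:
- I(X;Y) = H(X) - H(X|Y)
- I(X;Y) = H(Y) - H(Y|X)
- I(X;Y) = H(X) + H(Y) - H(X,Y)

Computing all quantities:
H(X) = 0.4461, H(Y) = 0.2983, H(X,Y) = 0.7403
H(X|Y) = 0.4420, H(Y|X) = 0.2942

Verification:
H(X) - H(X|Y) = 0.4461 - 0.4420 = 0.0041
H(Y) - H(Y|X) = 0.2983 - 0.2942 = 0.0041
H(X) + H(Y) - H(X,Y) = 0.4461 + 0.2983 - 0.7403 = 0.0041

All forms give I(X;Y) = 0.0041 dits. ✓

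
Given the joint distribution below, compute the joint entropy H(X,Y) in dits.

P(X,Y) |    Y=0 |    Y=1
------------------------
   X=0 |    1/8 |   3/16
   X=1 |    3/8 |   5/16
0.5668 dits

Joint entropy is H(X,Y) = -Σ_{x,y} p(x,y) log p(x,y).

Summing over all non-zero entries:
H(X,Y) = -[1/8·log_10(1/8) + 3/16·log_10(3/16) + 3/8·log_10(3/8) + 5/16·log_10(5/16)]
H(X,Y) = 0.5668 dits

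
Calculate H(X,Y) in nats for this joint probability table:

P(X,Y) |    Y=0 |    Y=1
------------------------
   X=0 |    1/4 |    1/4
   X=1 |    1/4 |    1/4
1.3863 nats

Joint entropy is H(X,Y) = -Σ_{x,y} p(x,y) log p(x,y).

Summing over all non-zero entries:
H(X,Y) = -[1/4·log_e(1/4) + 1/4·log_e(1/4) + 1/4·log_e(1/4) + 1/4·log_e(1/4)]
H(X,Y) = 1.3863 nats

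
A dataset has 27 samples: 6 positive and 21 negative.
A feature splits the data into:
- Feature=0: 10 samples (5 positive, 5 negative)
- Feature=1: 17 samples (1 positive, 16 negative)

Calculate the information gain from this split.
0.1906 bits

Information Gain = H(Y) - H(Y|Feature)

Before split:
P(positive) = 6/27 = 0.2222
H(Y) = 0.7642 bits

After split:
Feature=0: H = 1.0000 bits (weight = 10/27)
Feature=1: H = 0.3228 bits (weight = 17/27)
H(Y|Feature) = (10/27)×1.0000 + (17/27)×0.3228 = 0.5736 bits

Information Gain = 0.7642 - 0.5736 = 0.1906 bits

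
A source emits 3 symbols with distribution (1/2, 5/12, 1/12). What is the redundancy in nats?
0.1802 nats

Redundancy measures how far a source is from maximum entropy:
R = H_max - H(X)

Maximum entropy for 3 symbols: H_max = log_e(3) = 1.0986 nats
Actual entropy: H(X) = 0.9184 nats
Redundancy: R = 1.0986 - 0.9184 = 0.1802 nats

This redundancy represents potential for compression: the source could be compressed by 0.1802 nats per symbol.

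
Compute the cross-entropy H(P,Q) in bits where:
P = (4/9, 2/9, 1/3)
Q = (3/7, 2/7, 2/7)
1.5474 bits

Cross-entropy: H(P,Q) = -Σ p(x) log q(x)

Alternatively: H(P,Q) = H(P) + D_KL(P||Q)
H(P) = 1.5305 bits
D_KL(P||Q) = 0.0169 bits

H(P,Q) = 1.5305 + 0.0169 = 1.5474 bits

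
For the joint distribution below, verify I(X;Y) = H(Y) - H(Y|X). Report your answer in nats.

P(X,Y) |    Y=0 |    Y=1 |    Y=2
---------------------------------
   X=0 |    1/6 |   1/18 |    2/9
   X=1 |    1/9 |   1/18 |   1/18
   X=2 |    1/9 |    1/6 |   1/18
I(X;Y) = 0.0881 nats

Mutual information has multiple equivalent forms:
- I(X;Y) = H(X) - H(X|Y)
- I(X;Y) = H(Y) - H(Y|X)
- I(X;Y) = H(X) + H(Y) - H(X,Y)

Computing all quantities:
H(X) = 1.0609, H(Y) = 1.0893, H(X,Y) = 2.0621
H(X|Y) = 0.9728, H(Y|X) = 1.0012

Verification:
H(X) - H(X|Y) = 1.0609 - 0.9728 = 0.0881
H(Y) - H(Y|X) = 1.0893 - 1.0012 = 0.0881
H(X) + H(Y) - H(X,Y) = 1.0609 + 1.0893 - 2.0621 = 0.0881

All forms give I(X;Y) = 0.0881 nats. ✓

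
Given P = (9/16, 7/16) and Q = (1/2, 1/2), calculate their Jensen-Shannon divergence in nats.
0.0020 nats

Jensen-Shannon divergence is:
JSD(P||Q) = 0.5 × D_KL(P||M) + 0.5 × D_KL(Q||M)
where M = 0.5 × (P + Q) is the mixture distribution.

M = 0.5 × (9/16, 7/16) + 0.5 × (1/2, 1/2) = (17/32, 15/32)

D_KL(P||M) = 0.0020 nats
D_KL(Q||M) = 0.0020 nats

JSD(P||Q) = 0.5 × 0.0020 + 0.5 × 0.0020 = 0.0020 nats

Unlike KL divergence, JSD is symmetric and bounded: 0 ≤ JSD ≤ log(2).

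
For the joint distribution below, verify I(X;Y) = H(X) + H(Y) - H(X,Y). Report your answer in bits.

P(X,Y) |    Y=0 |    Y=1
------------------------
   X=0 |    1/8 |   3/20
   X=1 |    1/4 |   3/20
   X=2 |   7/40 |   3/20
I(X;Y) = 0.0140 bits

Mutual information has multiple equivalent forms:
- I(X;Y) = H(X) - H(X|Y)
- I(X;Y) = H(Y) - H(Y|X)
- I(X;Y) = H(X) + H(Y) - H(X,Y)

Computing all quantities:
H(X) = 1.5679, H(Y) = 0.9928, H(X,Y) = 2.5467
H(X|Y) = 1.5539, H(Y|X) = 0.9787

Verification:
H(X) - H(X|Y) = 1.5679 - 1.5539 = 0.0140
H(Y) - H(Y|X) = 0.9928 - 0.9787 = 0.0140
H(X) + H(Y) - H(X,Y) = 1.5679 + 0.9928 - 2.5467 = 0.0140

All forms give I(X;Y) = 0.0140 bits. ✓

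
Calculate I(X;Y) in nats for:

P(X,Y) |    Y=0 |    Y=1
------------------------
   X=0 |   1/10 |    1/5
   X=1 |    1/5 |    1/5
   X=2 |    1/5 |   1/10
0.0340 nats

Mutual information: I(X;Y) = H(X) + H(Y) - H(X,Y)

Marginals:
P(X) = (3/10, 2/5, 3/10), H(X) = 1.0889 nats
P(Y) = (1/2, 1/2), H(Y) = 0.6931 nats

Joint entropy: H(X,Y) = 1.7481 nats

I(X;Y) = 1.0889 + 0.6931 - 1.7481 = 0.0340 nats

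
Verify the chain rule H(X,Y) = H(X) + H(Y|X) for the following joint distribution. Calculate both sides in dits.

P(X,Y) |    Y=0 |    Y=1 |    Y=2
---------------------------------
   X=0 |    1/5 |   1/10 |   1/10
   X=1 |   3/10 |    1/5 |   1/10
H(X,Y) = 0.7365, H(X) = 0.2923, H(Y|X) = 0.4442 (all in dits)

Chain rule: H(X,Y) = H(X) + H(Y|X)

Left side — joint entropy directly:
H(X,Y) = -Σ p(x,y) log p(x,y) = 0.7365 dits

Right side — compute H(Y|X) from the conditional distributions:
P(X) = (2/5, 3/5), so H(X) = 0.2923 dits
H(Y|X) = Σ_x P(X=x) · H(Y|X=x):
  P(Y|X=0) = (1/2, 1/4, 1/4), H(Y|X=0) = 0.4515, weight P(X=0) = 2/5
  P(Y|X=1) = (1/2, 1/3, 1/6), H(Y|X=1) = 0.4392, weight P(X=1) = 3/5
H(Y|X) = 0.4442 dits

H(X) + H(Y|X) = 0.2923 + 0.4442 = 0.7365 dits

Both sides equal 0.7365 dits. ✓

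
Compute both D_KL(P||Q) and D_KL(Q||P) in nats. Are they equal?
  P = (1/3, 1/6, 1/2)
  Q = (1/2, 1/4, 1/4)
D_KL(P||Q) = 0.1438, D_KL(Q||P) = 0.1308

KL divergence is not symmetric: D_KL(P||Q) ≠ D_KL(Q||P) in general.

D_KL(P||Q) = 0.1438 nats
D_KL(Q||P) = 0.1308 nats

No, they are not equal!

This asymmetry is why KL divergence is not a true distance metric.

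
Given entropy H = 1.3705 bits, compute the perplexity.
2.5856

Perplexity is 2^H (or exp(H) for natural log).

H = 1.3705 bits
Perplexity = 2^1.3705 = 2.5856

Interpretation: The model's uncertainty is equivalent to choosing uniformly among 2.6 options.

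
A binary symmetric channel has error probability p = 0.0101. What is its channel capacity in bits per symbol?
0.9185 bits

For a binary symmetric channel (BSC) with error probability p:
Capacity C = 1 - H(p) bits per symbol

where H(p) = -p log₂(p) - (1-p) log₂(1-p) is the binary entropy function.

H(0.0101) = 0.0815 bits
C = 1 - 0.0815 = 0.9185 bits per symbol

This means we can reliably transmit up to 0.9185 bits of information per channel use.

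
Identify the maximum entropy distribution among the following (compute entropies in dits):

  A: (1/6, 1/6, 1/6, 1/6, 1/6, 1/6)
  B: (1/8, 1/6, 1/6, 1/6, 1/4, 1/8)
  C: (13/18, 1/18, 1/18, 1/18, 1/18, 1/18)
A

For a discrete distribution over n outcomes, entropy is maximized by the uniform distribution.

Computing entropies:
H(A) = 0.7782 dits
H(B) = 0.7654 dits
H(C) = 0.4508 dits

The uniform distribution (where all probabilities equal 1/6) achieves the maximum entropy of log_10(6) = 0.7782 dits.

Distribution A has the highest entropy.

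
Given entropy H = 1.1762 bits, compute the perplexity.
2.2598

Perplexity is 2^H (or exp(H) for natural log).

H = 1.1762 bits
Perplexity = 2^1.1762 = 2.2598

Interpretation: The model's uncertainty is equivalent to choosing uniformly among 2.3 options.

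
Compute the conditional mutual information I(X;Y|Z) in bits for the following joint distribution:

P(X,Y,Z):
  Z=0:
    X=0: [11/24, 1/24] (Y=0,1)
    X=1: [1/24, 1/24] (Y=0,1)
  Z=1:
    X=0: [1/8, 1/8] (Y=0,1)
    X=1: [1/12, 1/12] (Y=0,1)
0.0549 bits

Conditional mutual information: I(X;Y|Z) = H(X|Z) + H(Y|Z) - H(X,Y|Z)

H(Z) = 0.9799
H(X,Z) = 1.7296 → H(X|Z) = 0.7497
H(Y,Z) = 1.7417 → H(Y|Z) = 0.7618
H(X,Y,Z) = 2.4365 → H(X,Y|Z) = 1.4566

I(X;Y|Z) = 0.7497 + 0.7618 - 1.4566 = 0.0549 bits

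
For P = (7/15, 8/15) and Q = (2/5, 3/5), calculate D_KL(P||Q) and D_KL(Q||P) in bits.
D_KL(P||Q) = 0.0132, D_KL(Q||P) = 0.0130

KL divergence is not symmetric: D_KL(P||Q) ≠ D_KL(Q||P) in general.

D_KL(P||Q) = 0.0132 bits
D_KL(Q||P) = 0.0130 bits

No, they are not equal!

This asymmetry is why KL divergence is not a true distance metric.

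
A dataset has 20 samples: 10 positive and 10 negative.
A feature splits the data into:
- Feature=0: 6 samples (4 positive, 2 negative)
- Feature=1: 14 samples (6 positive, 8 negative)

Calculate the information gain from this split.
0.0349 bits

Information Gain = H(Y) - H(Y|Feature)

Before split:
P(positive) = 10/20 = 0.5000
H(Y) = 1.0000 bits

After split:
Feature=0: H = 0.9183 bits (weight = 6/20)
Feature=1: H = 0.9852 bits (weight = 14/20)
H(Y|Feature) = (6/20)×0.9183 + (14/20)×0.9852 = 0.9651 bits

Information Gain = 1.0000 - 0.9651 = 0.0349 bits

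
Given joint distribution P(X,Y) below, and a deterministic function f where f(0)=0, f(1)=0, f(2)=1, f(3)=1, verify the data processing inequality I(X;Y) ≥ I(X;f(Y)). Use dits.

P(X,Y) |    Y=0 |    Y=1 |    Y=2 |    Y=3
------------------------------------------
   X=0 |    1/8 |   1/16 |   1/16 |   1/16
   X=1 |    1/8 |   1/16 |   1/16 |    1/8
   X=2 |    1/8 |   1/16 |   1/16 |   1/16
I(X;Y) = 0.0047, I(X;f(Y)) = 0.0021, inequality holds: 0.0047 ≥ 0.0021

Data Processing Inequality: For any Markov chain X → Y → Z, we have I(X;Y) ≥ I(X;Z).

Here Z = f(Y) is a deterministic function of Y, forming X → Y → Z.

Original I(X;Y) = 0.0047 dits

After applying f:
P(X,Z) where Z=f(Y):
- P(X,Z=0) = P(X,Y=0) + P(X,Y=1)
- P(X,Z=1) = P(X,Y=2) + P(X,Y=3)

I(X;Z) = I(X;f(Y)) = 0.0021 dits

Verification: 0.0047 ≥ 0.0021 ✓

Information cannot be created by processing; the function f can only lose information about X.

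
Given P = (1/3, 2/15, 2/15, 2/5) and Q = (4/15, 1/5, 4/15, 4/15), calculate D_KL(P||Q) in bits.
0.1300 bits

KL divergence: D_KL(P||Q) = Σ p(x) log(p(x)/q(x))

Computing term by term:
  x=0: 1/3 × log_2[(1/3)/(4/15)] = 1/3 × 0.3219 = 0.1073
  x=1: 2/15 × log_2[(2/15)/(1/5)] = 2/15 × -0.5850 = -0.0780
  x=2: 2/15 × log_2[(2/15)/(4/15)] = 2/15 × -1.0000 = -0.1333
  x=3: 2/5 × log_2[(2/5)/(4/15)] = 2/5 × 0.5850 = 0.2340

D_KL(P||Q) = 0.1300 bits

Note: KL divergence is always non-negative and equals 0 iff P = Q.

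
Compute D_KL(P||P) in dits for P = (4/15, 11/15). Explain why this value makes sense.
0.0000 dits

KL divergence satisfies the Gibbs inequality: D_KL(P||Q) ≥ 0 for all distributions P, Q.

D_KL(P||Q) = Σ p(x) log(p(x)/q(x))
Each term is p(x) × log_10(p(x)/p(x)) = p(x) × log_10(1) = 0, so the sum is 0.
D_KL(P||Q) = 0.0000 dits

When P = Q, the KL divergence is exactly 0, as there is no 'divergence' between identical distributions.

This non-negativity is a fundamental property: relative entropy cannot be negative because it measures how different Q is from P.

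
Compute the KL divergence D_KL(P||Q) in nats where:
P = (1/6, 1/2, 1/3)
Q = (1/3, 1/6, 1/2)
0.2986 nats

KL divergence: D_KL(P||Q) = Σ p(x) log(p(x)/q(x))

Computing term by term:
  x=0: 1/6 × log_e[(1/6)/(1/3)] = 1/6 × -0.6931 = -0.1155
  x=1: 1/2 × log_e[(1/2)/(1/6)] = 1/2 × 1.0986 = 0.5493
  x=2: 1/3 × log_e[(1/3)/(1/2)] = 1/3 × -0.4055 = -0.1352

D_KL(P||Q) = 0.2986 nats

Note: KL divergence is always non-negative and equals 0 iff P = Q.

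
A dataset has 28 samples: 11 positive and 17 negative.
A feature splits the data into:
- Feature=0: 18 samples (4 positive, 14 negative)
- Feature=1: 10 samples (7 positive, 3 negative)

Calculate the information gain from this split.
0.1606 bits

Information Gain = H(Y) - H(Y|Feature)

Before split:
P(positive) = 11/28 = 0.3929
H(Y) = 0.9666 bits

After split:
Feature=0: H = 0.7642 bits (weight = 18/28)
Feature=1: H = 0.8813 bits (weight = 10/28)
H(Y|Feature) = (18/28)×0.7642 + (10/28)×0.8813 = 0.8060 bits

Information Gain = 0.9666 - 0.8060 = 0.1606 bits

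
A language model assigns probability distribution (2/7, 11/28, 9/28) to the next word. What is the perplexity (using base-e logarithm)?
2.9737

Perplexity is e^H (or exp(H) for natural log).

First, H = -Σ p log p = 1.0898 nats
Perplexity = e^1.0898 = 2.9737

Interpretation: The model's uncertainty is equivalent to choosing uniformly among 3.0 options.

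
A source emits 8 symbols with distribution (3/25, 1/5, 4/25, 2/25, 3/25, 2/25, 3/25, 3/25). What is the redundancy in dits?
0.0185 dits

Redundancy measures how far a source is from maximum entropy:
R = H_max - H(X)

Maximum entropy for 8 symbols: H_max = log_10(8) = 0.9031 dits
Actual entropy: H(X) = 0.8846 dits
Redundancy: R = 0.9031 - 0.8846 = 0.0185 dits

This redundancy represents potential for compression: the source could be compressed by 0.0185 dits per symbol.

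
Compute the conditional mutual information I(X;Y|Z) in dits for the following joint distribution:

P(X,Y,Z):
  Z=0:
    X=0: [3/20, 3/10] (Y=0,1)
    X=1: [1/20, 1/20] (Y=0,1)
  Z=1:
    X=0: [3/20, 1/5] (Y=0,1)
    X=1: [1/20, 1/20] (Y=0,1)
0.0024 dits

Conditional mutual information: I(X;Y|Z) = H(X|Z) + H(Y|Z) - H(X,Y|Z)

H(Z) = 0.2989
H(X,Z) = 0.5156 → H(X|Z) = 0.2168
H(Y,Z) = 0.5897 → H(Y|Z) = 0.2908
H(X,Y,Z) = 0.8040 → H(X,Y|Z) = 0.5052

I(X;Y|Z) = 0.2168 + 0.2908 - 0.5052 = 0.0024 dits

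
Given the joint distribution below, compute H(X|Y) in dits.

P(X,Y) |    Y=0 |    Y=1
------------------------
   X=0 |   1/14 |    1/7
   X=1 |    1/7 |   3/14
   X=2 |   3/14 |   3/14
0.4568 dits

Using the chain rule: H(X|Y) = H(X,Y) - H(Y)

First, compute H(X,Y) = 0.7534 dits

Marginal P(Y) = (3/7, 4/7)
H(Y) = 0.2966 dits

H(X|Y) = H(X,Y) - H(Y) = 0.7534 - 0.2966 = 0.4568 dits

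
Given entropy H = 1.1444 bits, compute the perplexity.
2.2105

Perplexity is 2^H (or exp(H) for natural log).

H = 1.1444 bits
Perplexity = 2^1.1444 = 2.2105

Interpretation: The model's uncertainty is equivalent to choosing uniformly among 2.2 options.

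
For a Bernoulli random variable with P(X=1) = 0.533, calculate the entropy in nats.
0.6910 nats

The binary entropy function is:
H(p) = -p log(p) - (1-p) log(1-p)

H(0.533) = -0.533 × log_e(0.533) - 0.467 × log_e(0.467)
H(0.533) = 0.6910 nats

Note: Binary entropy is maximized at p=0.5 (H=1 bit) and minimized at p=0 or p=1 (H=0).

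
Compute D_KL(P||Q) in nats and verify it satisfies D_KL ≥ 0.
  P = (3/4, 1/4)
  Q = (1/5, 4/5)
0.7005 nats

KL divergence satisfies the Gibbs inequality: D_KL(P||Q) ≥ 0 for all distributions P, Q.

D_KL(P||Q) = Σ p(x) log(p(x)/q(x))
Term by term:
  x=0: 3/4 × log_e[(3/4)/(1/5)] = 0.9913
  x=1: 1/4 × log_e[(1/4)/(4/5)] = -0.2908
D_KL(P||Q) = 0.7005 nats

D_KL(P||Q) = 0.7005 ≥ 0 ✓

This non-negativity is a fundamental property: relative entropy cannot be negative because it measures how different Q is from P.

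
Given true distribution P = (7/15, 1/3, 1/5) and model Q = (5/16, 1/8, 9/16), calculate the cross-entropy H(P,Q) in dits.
0.5867 dits

Cross-entropy: H(P,Q) = -Σ p(x) log q(x)

Alternatively: H(P,Q) = H(P) + D_KL(P||Q)
H(P) = 0.4533 dits
D_KL(P||Q) = 0.1334 dits

H(P,Q) = 0.4533 + 0.1334 = 0.5867 dits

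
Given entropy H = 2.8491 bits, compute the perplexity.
7.2055

Perplexity is 2^H (or exp(H) for natural log).

H = 2.8491 bits
Perplexity = 2^2.8491 = 7.2055

Interpretation: The model's uncertainty is equivalent to choosing uniformly among 7.2 options.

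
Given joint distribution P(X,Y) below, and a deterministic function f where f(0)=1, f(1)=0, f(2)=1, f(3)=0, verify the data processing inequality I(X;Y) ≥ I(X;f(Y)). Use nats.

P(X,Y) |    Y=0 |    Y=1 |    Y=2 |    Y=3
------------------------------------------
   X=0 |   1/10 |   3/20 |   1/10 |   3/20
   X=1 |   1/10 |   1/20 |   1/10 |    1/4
I(X;Y) = 0.0388, I(X;f(Y)) = 0.0000, inequality holds: 0.0388 ≥ 0.0000

Data Processing Inequality: For any Markov chain X → Y → Z, we have I(X;Y) ≥ I(X;Z).

Here Z = f(Y) is a deterministic function of Y, forming X → Y → Z.

Original I(X;Y) = 0.0388 nats

After applying f:
P(X,Z) where Z=f(Y):
- P(X,Z=0) = P(X,Y=1) + P(X,Y=3)
- P(X,Z=1) = P(X,Y=0) + P(X,Y=2)

I(X;Z) = I(X;f(Y)) = 0.0000 nats

Verification: 0.0388 ≥ 0.0000 ✓

Information cannot be created by processing; the function f can only lose information about X.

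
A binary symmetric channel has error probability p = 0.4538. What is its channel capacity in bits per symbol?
0.0062 bits

For a binary symmetric channel (BSC) with error probability p:
Capacity C = 1 - H(p) bits per symbol

where H(p) = -p log₂(p) - (1-p) log₂(1-p) is the binary entropy function.

H(0.4538) = 0.9938 bits
C = 1 - 0.9938 = 0.0062 bits per symbol

This means we can reliably transmit up to 0.0062 bits of information per channel use.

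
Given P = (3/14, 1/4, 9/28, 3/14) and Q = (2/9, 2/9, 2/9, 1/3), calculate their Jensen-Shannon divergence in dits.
0.0050 dits

Jensen-Shannon divergence is:
JSD(P||Q) = 0.5 × D_KL(P||M) + 0.5 × D_KL(Q||M)
where M = 0.5 × (P + Q) is the mixture distribution.

M = 0.5 × (3/14, 1/4, 9/28, 3/14) + 0.5 × (2/9, 2/9, 2/9, 1/3) = (0.218254, 0.236111, 0.271825, 0.27381)

D_KL(P||M) = 0.0051 dits
D_KL(Q||M) = 0.0049 dits

JSD(P||Q) = 0.5 × 0.0051 + 0.5 × 0.0049 = 0.0050 dits

Unlike KL divergence, JSD is symmetric and bounded: 0 ≤ JSD ≤ log(2).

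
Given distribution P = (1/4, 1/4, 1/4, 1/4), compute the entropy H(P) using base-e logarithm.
1.3863 nats

Shannon entropy is H(X) = -Σ p(x) log p(x).

For P = (1/4, 1/4, 1/4, 1/4):
H = -1/4 × log_e(1/4) -1/4 × log_e(1/4) -1/4 × log_e(1/4) -1/4 × log_e(1/4)
H = 1.3863 nats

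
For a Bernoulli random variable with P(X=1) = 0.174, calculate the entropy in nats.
0.4622 nats

The binary entropy function is:
H(p) = -p log(p) - (1-p) log(1-p)

H(0.174) = -0.174 × log_e(0.174) - 0.826 × log_e(0.826)
H(0.174) = 0.4622 nats

Note: Binary entropy is maximized at p=0.5 (H=1 bit) and minimized at p=0 or p=1 (H=0).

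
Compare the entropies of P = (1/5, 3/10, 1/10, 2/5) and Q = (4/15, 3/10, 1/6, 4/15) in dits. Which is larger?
Q

Computing entropies in dits:
H(P) = 0.5558
H(Q) = 0.5927

Distribution Q has higher entropy.

Intuition: The distribution closer to uniform (more spread out) has higher entropy.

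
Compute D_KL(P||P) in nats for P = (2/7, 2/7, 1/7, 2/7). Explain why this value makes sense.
0.0000 nats

KL divergence satisfies the Gibbs inequality: D_KL(P||Q) ≥ 0 for all distributions P, Q.

D_KL(P||Q) = Σ p(x) log(p(x)/q(x))
Each term is p(x) × log_e(p(x)/p(x)) = p(x) × log_e(1) = 0, so the sum is 0.
D_KL(P||Q) = 0.0000 nats

When P = Q, the KL divergence is exactly 0, as there is no 'divergence' between identical distributions.

This non-negativity is a fundamental property: relative entropy cannot be negative because it measures how different Q is from P.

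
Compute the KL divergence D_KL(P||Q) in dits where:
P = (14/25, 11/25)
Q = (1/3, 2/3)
0.0468 dits

KL divergence: D_KL(P||Q) = Σ p(x) log(p(x)/q(x))

Computing term by term:
  x=0: 14/25 × log_10[(14/25)/(1/3)] = 14/25 × 0.2253 = 0.1262
  x=1: 11/25 × log_10[(11/25)/(2/3)] = 11/25 × -0.1805 = -0.0794

D_KL(P||Q) = 0.0468 dits

Note: KL divergence is always non-negative and equals 0 iff P = Q.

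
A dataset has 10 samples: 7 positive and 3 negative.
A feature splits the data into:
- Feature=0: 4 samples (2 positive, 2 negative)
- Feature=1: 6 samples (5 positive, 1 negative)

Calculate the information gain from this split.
0.0913 bits

Information Gain = H(Y) - H(Y|Feature)

Before split:
P(positive) = 7/10 = 0.7000
H(Y) = 0.8813 bits

After split:
Feature=0: H = 1.0000 bits (weight = 4/10)
Feature=1: H = 0.6500 bits (weight = 6/10)
H(Y|Feature) = (4/10)×1.0000 + (6/10)×0.6500 = 0.7900 bits

Information Gain = 0.8813 - 0.7900 = 0.0913 bits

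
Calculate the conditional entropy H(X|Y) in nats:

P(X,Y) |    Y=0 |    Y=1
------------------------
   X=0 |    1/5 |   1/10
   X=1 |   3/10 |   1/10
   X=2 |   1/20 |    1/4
0.9518 nats

Using the chain rule: H(X|Y) = H(X,Y) - H(Y)

First, compute H(X,Y) = 1.6400 nats

Marginal P(Y) = (11/20, 9/20)
H(Y) = 0.6881 nats

H(X|Y) = H(X,Y) - H(Y) = 1.6400 - 0.6881 = 0.9518 nats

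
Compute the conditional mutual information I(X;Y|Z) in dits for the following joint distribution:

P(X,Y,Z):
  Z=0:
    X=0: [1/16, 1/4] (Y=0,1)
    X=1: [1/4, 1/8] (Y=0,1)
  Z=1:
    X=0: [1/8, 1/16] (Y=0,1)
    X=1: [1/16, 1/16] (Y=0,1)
0.0360 dits

Conditional mutual information: I(X;Y|Z) = H(X|Z) + H(Y|Z) - H(X,Y|Z)

H(Z) = 0.2697
H(X,Z) = 0.5668 → H(X|Z) = 0.2971
H(Y,Z) = 0.5668 → H(Y|Z) = 0.2971
H(X,Y,Z) = 0.8278 → H(X,Y|Z) = 0.5581

I(X;Y|Z) = 0.2971 + 0.2971 - 0.5581 = 0.0360 dits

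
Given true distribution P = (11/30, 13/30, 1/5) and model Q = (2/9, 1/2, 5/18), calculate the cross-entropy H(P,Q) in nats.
1.1080 nats

Cross-entropy: H(P,Q) = -Σ p(x) log q(x)

Alternatively: H(P,Q) = H(P) + D_KL(P||Q)
H(P) = 1.0521 nats
D_KL(P||Q) = 0.0559 nats

H(P,Q) = 1.0521 + 0.0559 = 1.1080 nats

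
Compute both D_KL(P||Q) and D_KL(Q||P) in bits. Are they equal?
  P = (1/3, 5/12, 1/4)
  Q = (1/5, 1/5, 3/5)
D_KL(P||Q) = 0.3711, D_KL(Q||P) = 0.3986

KL divergence is not symmetric: D_KL(P||Q) ≠ D_KL(Q||P) in general.

D_KL(P||Q) = 0.3711 bits
D_KL(Q||P) = 0.3986 bits

No, they are not equal!

This asymmetry is why KL divergence is not a true distance metric.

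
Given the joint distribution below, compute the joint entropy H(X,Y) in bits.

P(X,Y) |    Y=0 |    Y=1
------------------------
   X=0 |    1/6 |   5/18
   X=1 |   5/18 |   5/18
1.9708 bits

Joint entropy is H(X,Y) = -Σ_{x,y} p(x,y) log p(x,y).

Summing over all non-zero entries:
H(X,Y) = -[1/6·log_2(1/6) + 5/18·log_2(5/18) + 5/18·log_2(5/18) + 5/18·log_2(5/18)]
H(X,Y) = 1.9708 bits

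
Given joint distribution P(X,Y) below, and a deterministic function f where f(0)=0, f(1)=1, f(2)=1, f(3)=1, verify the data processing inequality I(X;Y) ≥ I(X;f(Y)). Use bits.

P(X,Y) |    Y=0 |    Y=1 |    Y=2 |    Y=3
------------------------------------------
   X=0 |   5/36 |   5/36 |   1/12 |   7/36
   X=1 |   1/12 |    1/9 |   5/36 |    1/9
I(X;Y) = 0.0302, I(X;f(Y)) = 0.0041, inequality holds: 0.0302 ≥ 0.0041

Data Processing Inequality: For any Markov chain X → Y → Z, we have I(X;Y) ≥ I(X;Z).

Here Z = f(Y) is a deterministic function of Y, forming X → Y → Z.

Original I(X;Y) = 0.0302 bits

After applying f:
P(X,Z) where Z=f(Y):
- P(X,Z=0) = P(X,Y=0)
- P(X,Z=1) = P(X,Y=1) + P(X,Y=2) + P(X,Y=3)

I(X;Z) = I(X;f(Y)) = 0.0041 bits

Verification: 0.0302 ≥ 0.0041 ✓

Information cannot be created by processing; the function f can only lose information about X.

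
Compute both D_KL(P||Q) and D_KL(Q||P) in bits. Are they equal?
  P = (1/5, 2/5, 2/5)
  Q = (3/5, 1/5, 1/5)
D_KL(P||Q) = 0.4830, D_KL(Q||P) = 0.5510

KL divergence is not symmetric: D_KL(P||Q) ≠ D_KL(Q||P) in general.

D_KL(P||Q) = 0.4830 bits
D_KL(Q||P) = 0.5510 bits

No, they are not equal!

This asymmetry is why KL divergence is not a true distance metric.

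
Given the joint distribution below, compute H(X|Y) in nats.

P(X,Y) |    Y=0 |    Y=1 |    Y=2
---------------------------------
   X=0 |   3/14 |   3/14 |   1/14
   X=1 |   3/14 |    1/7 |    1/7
0.6738 nats

Using the chain rule: H(X|Y) = H(X,Y) - H(Y)

First, compute H(X,Y) = 1.7348 nats

Marginal P(Y) = (3/7, 5/14, 3/14)
H(Y) = 1.0609 nats

H(X|Y) = H(X,Y) - H(Y) = 1.7348 - 1.0609 = 0.6738 nats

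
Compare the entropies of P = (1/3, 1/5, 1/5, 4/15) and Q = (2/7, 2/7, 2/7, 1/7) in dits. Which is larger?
P

Computing entropies in dits:
H(P) = 0.5917
H(Q) = 0.5871

Distribution P has higher entropy.

Intuition: The distribution closer to uniform (more spread out) has higher entropy.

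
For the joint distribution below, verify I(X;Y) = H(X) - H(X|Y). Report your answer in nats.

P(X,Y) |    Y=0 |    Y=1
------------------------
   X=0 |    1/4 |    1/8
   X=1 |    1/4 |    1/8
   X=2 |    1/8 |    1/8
I(X;Y) = 0.0109 nats

Mutual information has multiple equivalent forms:
- I(X;Y) = H(X) - H(X|Y)
- I(X;Y) = H(Y) - H(Y|X)
- I(X;Y) = H(X) + H(Y) - H(X,Y)

Computing all quantities:
H(X) = 1.0822, H(Y) = 0.6616, H(X,Y) = 1.7329
H(X|Y) = 1.0713, H(Y|X) = 0.6507

Verification:
H(X) - H(X|Y) = 1.0822 - 1.0713 = 0.0109
H(Y) - H(Y|X) = 0.6616 - 0.6507 = 0.0109
H(X) + H(Y) - H(X,Y) = 1.0822 + 0.6616 - 1.7329 = 0.0109

All forms give I(X;Y) = 0.0109 nats. ✓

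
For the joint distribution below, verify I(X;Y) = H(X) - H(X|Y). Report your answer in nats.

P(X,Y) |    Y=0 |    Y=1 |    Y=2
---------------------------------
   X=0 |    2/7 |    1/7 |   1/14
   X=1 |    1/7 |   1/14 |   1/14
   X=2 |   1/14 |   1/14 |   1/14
I(X;Y) = 0.0243 nats

Mutual information has multiple equivalent forms:
- I(X;Y) = H(X) - H(X|Y)
- I(X;Y) = H(Y) - H(Y|X)
- I(X;Y) = H(X) + H(Y) - H(X,Y)

Computing all quantities:
H(X) = 1.0346, H(Y) = 1.0346, H(X,Y) = 2.0449
H(X|Y) = 1.0103, H(Y|X) = 1.0103

Verification:
H(X) - H(X|Y) = 1.0346 - 1.0103 = 0.0243
H(Y) - H(Y|X) = 1.0346 - 1.0103 = 0.0243
H(X) + H(Y) - H(X,Y) = 1.0346 + 1.0346 - 2.0449 = 0.0243

All forms give I(X;Y) = 0.0243 nats. ✓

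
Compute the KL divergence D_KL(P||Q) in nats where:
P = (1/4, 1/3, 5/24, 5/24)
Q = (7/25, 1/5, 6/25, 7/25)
0.0509 nats

KL divergence: D_KL(P||Q) = Σ p(x) log(p(x)/q(x))

Computing term by term:
  x=0: 1/4 × log_e[(1/4)/(7/25)] = 1/4 × -0.1133 = -0.0283
  x=1: 1/3 × log_e[(1/3)/(1/5)] = 1/3 × 0.5108 = 0.1703
  x=2: 5/24 × log_e[(5/24)/(6/25)] = 5/24 × -0.1415 = -0.0295
  x=3: 5/24 × log_e[(5/24)/(7/25)] = 5/24 × -0.2957 = -0.0616

D_KL(P||Q) = 0.0509 nats

Note: KL divergence is always non-negative and equals 0 iff P = Q.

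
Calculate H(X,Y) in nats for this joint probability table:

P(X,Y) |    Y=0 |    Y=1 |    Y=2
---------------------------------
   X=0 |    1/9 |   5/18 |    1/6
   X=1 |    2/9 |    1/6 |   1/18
1.6920 nats

Joint entropy is H(X,Y) = -Σ_{x,y} p(x,y) log p(x,y).

Summing over all non-zero entries:
H(X,Y) = -[1/9·log_e(1/9) + 5/18·log_e(5/18) + 1/6·log_e(1/6) + 2/9·log_e(2/9) + 1/6·log_e(1/6) + 1/18·log_e(1/18)]
H(X,Y) = 1.6920 nats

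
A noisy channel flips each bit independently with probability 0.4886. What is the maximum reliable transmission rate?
0.0004 bits

For a binary symmetric channel (BSC) with error probability p:
Capacity C = 1 - H(p) bits per symbol

where H(p) = -p log₂(p) - (1-p) log₂(1-p) is the binary entropy function.

H(0.4886) = 0.9996 bits
C = 1 - 0.9996 = 0.0004 bits per symbol

This means we can reliably transmit up to 0.0004 bits of information per channel use.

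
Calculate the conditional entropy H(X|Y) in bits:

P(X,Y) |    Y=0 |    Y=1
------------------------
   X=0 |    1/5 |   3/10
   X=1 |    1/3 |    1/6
0.9478 bits

Using the chain rule: H(X|Y) = H(X,Y) - H(Y)

First, compute H(X,Y) = 1.9446 bits

Marginal P(Y) = (8/15, 7/15)
H(Y) = 0.9968 bits

H(X|Y) = H(X,Y) - H(Y) = 1.9446 - 0.9968 = 0.9478 bits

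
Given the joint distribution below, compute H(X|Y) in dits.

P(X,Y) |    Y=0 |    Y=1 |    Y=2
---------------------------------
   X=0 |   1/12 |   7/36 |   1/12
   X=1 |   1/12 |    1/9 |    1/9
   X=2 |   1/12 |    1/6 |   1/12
0.4708 dits

Using the chain rule: H(X|Y) = H(X,Y) - H(Y)

First, compute H(X,Y) = 0.9297 dits

Marginal P(Y) = (1/4, 17/36, 5/18)
H(Y) = 0.4589 dits

H(X|Y) = H(X,Y) - H(Y) = 0.9297 - 0.4589 = 0.4708 dits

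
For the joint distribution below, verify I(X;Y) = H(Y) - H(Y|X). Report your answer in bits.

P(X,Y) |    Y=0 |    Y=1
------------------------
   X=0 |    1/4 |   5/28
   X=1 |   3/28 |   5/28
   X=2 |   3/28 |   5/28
I(X;Y) = 0.0310 bits

Mutual information has multiple equivalent forms:
- I(X;Y) = H(X) - H(X|Y)
- I(X;Y) = H(Y) - H(Y|X)
- I(X;Y) = H(X) + H(Y) - H(X,Y)

Computing all quantities:
H(X) = 1.5567, H(Y) = 0.9963, H(X,Y) = 2.5220
H(X|Y) = 1.5257, H(Y|X) = 0.9653

Verification:
H(X) - H(X|Y) = 1.5567 - 1.5257 = 0.0310
H(Y) - H(Y|X) = 0.9963 - 0.9653 = 0.0310
H(X) + H(Y) - H(X,Y) = 1.5567 + 0.9963 - 2.5220 = 0.0310

All forms give I(X;Y) = 0.0310 bits. ✓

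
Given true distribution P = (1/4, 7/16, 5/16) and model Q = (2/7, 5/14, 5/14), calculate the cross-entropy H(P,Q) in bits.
1.5659 bits

Cross-entropy: H(P,Q) = -Σ p(x) log q(x)

Alternatively: H(P,Q) = H(P) + D_KL(P||Q)
H(P) = 1.5462 bits
D_KL(P||Q) = 0.0197 bits

H(P,Q) = 1.5462 + 0.0197 = 1.5659 bits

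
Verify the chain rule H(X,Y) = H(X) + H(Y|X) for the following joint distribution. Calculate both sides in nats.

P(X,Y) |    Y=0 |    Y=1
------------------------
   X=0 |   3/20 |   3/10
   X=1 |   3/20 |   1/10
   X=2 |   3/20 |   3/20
H(X,Y) = 1.7297, H(X) = 1.0671, H(Y|X) = 0.6626 (all in nats)

Chain rule: H(X,Y) = H(X) + H(Y|X)

Left side — joint entropy directly:
H(X,Y) = -Σ p(x,y) log p(x,y) = 1.7297 nats

Right side — compute H(Y|X) from the conditional distributions:
P(X) = (9/20, 1/4, 3/10), so H(X) = 1.0671 nats
H(Y|X) = Σ_x P(X=x) · H(Y|X=x):
  P(Y|X=0) = (1/3, 2/3), H(Y|X=0) = 0.6365, weight P(X=0) = 9/20
  P(Y|X=1) = (3/5, 2/5), H(Y|X=1) = 0.6730, weight P(X=1) = 1/4
  P(Y|X=2) = (1/2, 1/2), H(Y|X=2) = 0.6931, weight P(X=2) = 3/10
H(Y|X) = 0.6626 nats

H(X) + H(Y|X) = 1.0671 + 0.6626 = 1.7297 nats

Both sides equal 1.7297 nats. ✓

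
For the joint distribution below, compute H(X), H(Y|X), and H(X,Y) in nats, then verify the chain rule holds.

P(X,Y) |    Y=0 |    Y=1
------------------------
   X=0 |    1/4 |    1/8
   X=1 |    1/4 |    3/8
H(X,Y) = 1.3209, H(X) = 0.6616, H(Y|X) = 0.6593 (all in nats)

Chain rule: H(X,Y) = H(X) + H(Y|X)

Left side — joint entropy directly:
H(X,Y) = -Σ p(x,y) log p(x,y) = 1.3209 nats

Right side — compute H(Y|X) from the conditional distributions:
P(X) = (3/8, 5/8), so H(X) = 0.6616 nats
H(Y|X) = Σ_x P(X=x) · H(Y|X=x):
  P(Y|X=0) = (2/3, 1/3), H(Y|X=0) = 0.6365, weight P(X=0) = 3/8
  P(Y|X=1) = (2/5, 3/5), H(Y|X=1) = 0.6730, weight P(X=1) = 5/8
H(Y|X) = 0.6593 nats

H(X) + H(Y|X) = 0.6616 + 0.6593 = 1.3209 nats

Both sides equal 1.3209 nats. ✓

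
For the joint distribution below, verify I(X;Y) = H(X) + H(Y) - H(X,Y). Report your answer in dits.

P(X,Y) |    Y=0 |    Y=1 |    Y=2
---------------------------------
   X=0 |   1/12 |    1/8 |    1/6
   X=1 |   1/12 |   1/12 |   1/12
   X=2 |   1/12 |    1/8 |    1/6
I(X;Y) = 0.0032 dits

Mutual information has multiple equivalent forms:
- I(X;Y) = H(X) - H(X|Y)
- I(X;Y) = H(Y) - H(Y|X)
- I(X;Y) = H(X) + H(Y) - H(X,Y)

Computing all quantities:
H(X) = 0.4700, H(Y) = 0.4680, H(X,Y) = 0.9348
H(X|Y) = 0.4668, H(Y|X) = 0.4648

Verification:
H(X) - H(X|Y) = 0.4700 - 0.4668 = 0.0032
H(Y) - H(Y|X) = 0.4680 - 0.4648 = 0.0032
H(X) + H(Y) - H(X,Y) = 0.4700 + 0.4680 - 0.9348 = 0.0032

All forms give I(X;Y) = 0.0032 dits. ✓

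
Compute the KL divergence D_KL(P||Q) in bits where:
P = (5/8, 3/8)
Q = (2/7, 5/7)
0.3572 bits

KL divergence: D_KL(P||Q) = Σ p(x) log(p(x)/q(x))

Computing term by term:
  x=0: 5/8 × log_2[(5/8)/(2/7)] = 5/8 × 1.1293 = 0.7058
  x=1: 3/8 × log_2[(3/8)/(5/7)] = 3/8 × -0.9296 = -0.3486

D_KL(P||Q) = 0.3572 bits

Note: KL divergence is always non-negative and equals 0 iff P = Q.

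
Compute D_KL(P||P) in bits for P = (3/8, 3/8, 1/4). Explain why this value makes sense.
0.0000 bits

KL divergence satisfies the Gibbs inequality: D_KL(P||Q) ≥ 0 for all distributions P, Q.

D_KL(P||Q) = Σ p(x) log(p(x)/q(x))
Each term is p(x) × log_2(p(x)/p(x)) = p(x) × log_2(1) = 0, so the sum is 0.
D_KL(P||Q) = 0.0000 bits

When P = Q, the KL divergence is exactly 0, as there is no 'divergence' between identical distributions.

This non-negativity is a fundamental property: relative entropy cannot be negative because it measures how different Q is from P.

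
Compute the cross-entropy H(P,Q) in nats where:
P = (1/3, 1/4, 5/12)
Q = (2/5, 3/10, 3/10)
1.1081 nats

Cross-entropy: H(P,Q) = -Σ p(x) log q(x)

Alternatively: H(P,Q) = H(P) + D_KL(P||Q)
H(P) = 1.0776 nats
D_KL(P||Q) = 0.0305 nats

H(P,Q) = 1.0776 + 0.0305 = 1.1081 nats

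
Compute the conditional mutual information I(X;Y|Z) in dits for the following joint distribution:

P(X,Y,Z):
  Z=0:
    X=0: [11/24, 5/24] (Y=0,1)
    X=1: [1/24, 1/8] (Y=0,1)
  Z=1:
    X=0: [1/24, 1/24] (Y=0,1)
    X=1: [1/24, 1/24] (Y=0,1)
0.0230 dits

Conditional mutual information: I(X;Y|Z) = H(X|Z) + H(Y|Z) - H(X,Y|Z)

H(Z) = 0.1957
H(X,Z) = 0.4269 → H(X|Z) = 0.2313
H(Y,Z) = 0.4894 → H(Y|Z) = 0.2937
H(X,Y,Z) = 0.6976 → H(X,Y|Z) = 0.5020

I(X;Y|Z) = 0.2313 + 0.2937 - 0.5020 = 0.0230 dits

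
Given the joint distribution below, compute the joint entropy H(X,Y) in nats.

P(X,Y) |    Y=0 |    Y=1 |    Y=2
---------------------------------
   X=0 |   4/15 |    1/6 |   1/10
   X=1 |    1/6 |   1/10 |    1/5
1.7321 nats

Joint entropy is H(X,Y) = -Σ_{x,y} p(x,y) log p(x,y).

Summing over all non-zero entries:
H(X,Y) = -[4/15·log_e(4/15) + 1/6·log_e(1/6) + 1/10·log_e(1/10) + 1/6·log_e(1/6) + 1/10·log_e(1/10) + 1/5·log_e(1/5)]
H(X,Y) = 1.7321 nats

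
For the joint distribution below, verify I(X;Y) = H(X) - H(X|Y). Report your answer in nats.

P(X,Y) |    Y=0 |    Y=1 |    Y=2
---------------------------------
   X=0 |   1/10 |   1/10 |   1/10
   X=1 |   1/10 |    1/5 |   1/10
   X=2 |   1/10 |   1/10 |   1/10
I(X;Y) = 0.0138 nats

Mutual information has multiple equivalent forms:
- I(X;Y) = H(X) - H(X|Y)
- I(X;Y) = H(Y) - H(Y|X)
- I(X;Y) = H(X) + H(Y) - H(X,Y)

Computing all quantities:
H(X) = 1.0889, H(Y) = 1.0889, H(X,Y) = 2.1640
H(X|Y) = 1.0751, H(Y|X) = 1.0751

Verification:
H(X) - H(X|Y) = 1.0889 - 1.0751 = 0.0138
H(Y) - H(Y|X) = 1.0889 - 1.0751 = 0.0138
H(X) + H(Y) - H(X,Y) = 1.0889 + 1.0889 - 2.1640 = 0.0138

All forms give I(X;Y) = 0.0138 nats. ✓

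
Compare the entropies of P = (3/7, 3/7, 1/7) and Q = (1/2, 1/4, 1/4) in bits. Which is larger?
Q

Computing entropies in bits:
H(P) = 1.4488
H(Q) = 1.5000

Distribution Q has higher entropy.

Intuition: The distribution closer to uniform (more spread out) has higher entropy.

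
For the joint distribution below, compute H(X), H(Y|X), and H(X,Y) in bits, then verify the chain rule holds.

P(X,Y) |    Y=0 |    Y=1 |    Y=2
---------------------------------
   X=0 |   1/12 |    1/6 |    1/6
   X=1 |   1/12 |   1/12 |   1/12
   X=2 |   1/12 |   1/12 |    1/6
H(X,Y) = 3.0850, H(X) = 1.5546, H(Y|X) = 1.5304 (all in bits)

Chain rule: H(X,Y) = H(X) + H(Y|X)

Left side — joint entropy directly:
H(X,Y) = -Σ p(x,y) log p(x,y) = 3.0850 bits

Right side — compute H(Y|X) from the conditional distributions:
P(X) = (5/12, 1/4, 1/3), so H(X) = 1.5546 bits
H(Y|X) = Σ_x P(X=x) · H(Y|X=x):
  P(Y|X=0) = (1/5, 2/5, 2/5), H(Y|X=0) = 1.5219, weight P(X=0) = 5/12
  P(Y|X=1) = (1/3, 1/3, 1/3), H(Y|X=1) = 1.5850, weight P(X=1) = 1/4
  P(Y|X=2) = (1/4, 1/4, 1/2), H(Y|X=2) = 1.5000, weight P(X=2) = 1/3
H(Y|X) = 1.5304 bits

H(X) + H(Y|X) = 1.5546 + 1.5304 = 3.0850 bits

Both sides equal 3.0850 bits. ✓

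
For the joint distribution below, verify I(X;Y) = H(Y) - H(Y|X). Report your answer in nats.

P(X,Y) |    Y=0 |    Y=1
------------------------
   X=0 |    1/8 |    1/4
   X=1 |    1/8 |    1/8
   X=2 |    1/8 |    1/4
I(X;Y) = 0.0109 nats

Mutual information has multiple equivalent forms:
- I(X;Y) = H(X) - H(X|Y)
- I(X;Y) = H(Y) - H(Y|X)
- I(X;Y) = H(X) + H(Y) - H(X,Y)

Computing all quantities:
H(X) = 1.0822, H(Y) = 0.6616, H(X,Y) = 1.7329
H(X|Y) = 1.0713, H(Y|X) = 0.6507

Verification:
H(X) - H(X|Y) = 1.0822 - 1.0713 = 0.0109
H(Y) - H(Y|X) = 0.6616 - 0.6507 = 0.0109
H(X) + H(Y) - H(X,Y) = 1.0822 + 0.6616 - 1.7329 = 0.0109

All forms give I(X;Y) = 0.0109 nats. ✓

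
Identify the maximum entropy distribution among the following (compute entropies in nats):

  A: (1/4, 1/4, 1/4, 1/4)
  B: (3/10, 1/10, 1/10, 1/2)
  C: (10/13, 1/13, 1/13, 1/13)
A

For a discrete distribution over n outcomes, entropy is maximized by the uniform distribution.

Computing entropies:
H(A) = 1.3863 nats
H(B) = 1.1683 nats
H(C) = 0.7937 nats

The uniform distribution (where all probabilities equal 1/4) achieves the maximum entropy of log_e(4) = 1.3863 nats.

Distribution A has the highest entropy.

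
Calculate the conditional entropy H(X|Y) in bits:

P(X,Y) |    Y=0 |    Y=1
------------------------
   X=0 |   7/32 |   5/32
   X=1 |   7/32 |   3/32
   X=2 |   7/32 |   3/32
1.5693 bits

Using the chain rule: H(X|Y) = H(X,Y) - H(Y)

First, compute H(X,Y) = 2.4977 bits

Marginal P(Y) = (21/32, 11/32)
H(Y) = 0.9284 bits

H(X|Y) = H(X,Y) - H(Y) = 2.4977 - 0.9284 = 1.5693 bits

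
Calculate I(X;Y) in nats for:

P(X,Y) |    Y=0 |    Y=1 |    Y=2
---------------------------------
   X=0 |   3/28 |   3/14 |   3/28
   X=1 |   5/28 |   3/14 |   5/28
0.0078 nats

Mutual information: I(X;Y) = H(X) + H(Y) - H(X,Y)

Marginals:
P(X) = (3/7, 4/7), H(X) = 0.6829 nats
P(Y) = (2/7, 3/7, 2/7), H(Y) = 1.0790 nats

Joint entropy: H(X,Y) = 1.7541 nats

I(X;Y) = 0.6829 + 1.0790 - 1.7541 = 0.0078 nats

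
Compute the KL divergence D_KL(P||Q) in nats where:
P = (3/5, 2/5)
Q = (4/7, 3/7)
0.0017 nats

KL divergence: D_KL(P||Q) = Σ p(x) log(p(x)/q(x))

Computing term by term:
  x=0: 3/5 × log_e[(3/5)/(4/7)] = 3/5 × 0.0488 = 0.0293
  x=1: 2/5 × log_e[(2/5)/(3/7)] = 2/5 × -0.0690 = -0.0276

D_KL(P||Q) = 0.0017 nats

Note: KL divergence is always non-negative and equals 0 iff P = Q.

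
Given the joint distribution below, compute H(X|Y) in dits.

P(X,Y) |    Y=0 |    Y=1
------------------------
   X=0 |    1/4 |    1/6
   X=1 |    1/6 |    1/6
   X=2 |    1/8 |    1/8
0.4658 dits

Using the chain rule: H(X|Y) = H(X,Y) - H(Y)

First, compute H(X,Y) = 0.7654 dits

Marginal P(Y) = (13/24, 11/24)
H(Y) = 0.2995 dits

H(X|Y) = H(X,Y) - H(Y) = 0.7654 - 0.2995 = 0.4658 dits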